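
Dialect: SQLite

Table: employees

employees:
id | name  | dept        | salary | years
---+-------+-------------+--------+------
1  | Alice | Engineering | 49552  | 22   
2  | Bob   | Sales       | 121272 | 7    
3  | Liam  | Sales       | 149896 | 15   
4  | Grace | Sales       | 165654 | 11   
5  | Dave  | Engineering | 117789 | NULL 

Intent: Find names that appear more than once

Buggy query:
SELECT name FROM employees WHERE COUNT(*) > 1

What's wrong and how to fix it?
Bug: WHERE can't reference COUNT(*); aggregates are computed after WHERE

Fix: GROUP BY name, then filter groups with HAVING COUNT(*) > 1

Corrected query:
SELECT name FROM employees GROUP BY name HAVING COUNT(*) > 1

Result:
(no rows)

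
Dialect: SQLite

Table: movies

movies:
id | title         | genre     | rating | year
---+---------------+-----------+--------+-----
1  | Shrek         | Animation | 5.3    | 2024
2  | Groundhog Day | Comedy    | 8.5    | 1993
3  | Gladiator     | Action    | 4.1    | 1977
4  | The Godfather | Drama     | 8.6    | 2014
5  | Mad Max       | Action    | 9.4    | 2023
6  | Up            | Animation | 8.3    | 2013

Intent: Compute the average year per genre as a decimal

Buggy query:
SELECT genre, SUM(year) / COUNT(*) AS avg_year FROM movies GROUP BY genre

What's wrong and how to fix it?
Bug: SUM(year) and COUNT(*) are both integers; the division truncates the fractional part

Fix: Cast one side to REAL so the division keeps the fractional part

Corrected query:
SELECT genre, SUM(year) * 1.0 / COUNT(*) AS avg_year FROM movies GROUP BY genre

Result:
genre     | avg_year
----------+---------
Action    | 2000    
Animation | 2018.5  
Comedy    | 1993    
Drama     | 2014    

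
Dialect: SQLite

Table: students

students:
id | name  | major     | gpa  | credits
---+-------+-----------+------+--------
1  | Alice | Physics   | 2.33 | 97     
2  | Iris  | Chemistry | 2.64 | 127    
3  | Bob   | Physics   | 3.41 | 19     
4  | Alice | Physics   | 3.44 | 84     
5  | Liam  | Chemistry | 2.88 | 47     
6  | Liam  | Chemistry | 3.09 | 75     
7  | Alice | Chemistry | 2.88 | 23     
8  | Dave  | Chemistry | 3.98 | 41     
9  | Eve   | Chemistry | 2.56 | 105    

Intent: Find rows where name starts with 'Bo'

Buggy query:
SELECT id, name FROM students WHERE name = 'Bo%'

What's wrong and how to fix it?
Bug: '=' compares the literal string including the % character; pattern matching needs LIKE

Fix: Replace '=' with LIKE so 'Bo%' is treated as a pattern

Corrected query:
SELECT id, name FROM students WHERE name LIKE 'Bo%'

Result:
id | name
---+-----
3  | Bob 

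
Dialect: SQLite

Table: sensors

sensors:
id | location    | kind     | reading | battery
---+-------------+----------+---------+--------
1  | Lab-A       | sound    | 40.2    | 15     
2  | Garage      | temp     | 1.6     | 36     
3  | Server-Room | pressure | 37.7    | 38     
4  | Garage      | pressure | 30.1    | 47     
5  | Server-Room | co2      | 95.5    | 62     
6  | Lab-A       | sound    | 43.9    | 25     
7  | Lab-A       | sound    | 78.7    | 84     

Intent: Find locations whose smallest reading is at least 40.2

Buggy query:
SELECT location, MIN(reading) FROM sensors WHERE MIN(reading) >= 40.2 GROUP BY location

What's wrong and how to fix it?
Bug: MIN() in WHERE is a misuse of aggregate

Fix: Use HAVING for the per-group MIN condition

Corrected query:
SELECT location, MIN(reading) FROM sensors GROUP BY location HAVING MIN(reading) >= 40.2

Result:
location | MIN(reading)
---------+-------------
Lab-A    | 40.2        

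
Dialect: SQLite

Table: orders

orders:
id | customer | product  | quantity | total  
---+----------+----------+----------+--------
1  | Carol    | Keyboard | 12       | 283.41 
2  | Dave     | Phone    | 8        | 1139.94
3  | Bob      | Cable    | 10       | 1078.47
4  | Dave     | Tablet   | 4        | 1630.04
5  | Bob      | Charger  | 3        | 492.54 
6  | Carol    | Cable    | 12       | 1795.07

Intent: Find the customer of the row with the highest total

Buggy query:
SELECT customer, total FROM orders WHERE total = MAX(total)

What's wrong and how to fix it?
Bug: WHERE is evaluated per row; an aggregate over the whole table isn't defined there

Fix: Wrap MAX in a scalar subquery so WHERE compares against a single value

Corrected query:
SELECT customer, total FROM orders WHERE total = (SELECT MAX(total) FROM orders)

Result:
customer | total  
---------+--------
Carol    | 1795.07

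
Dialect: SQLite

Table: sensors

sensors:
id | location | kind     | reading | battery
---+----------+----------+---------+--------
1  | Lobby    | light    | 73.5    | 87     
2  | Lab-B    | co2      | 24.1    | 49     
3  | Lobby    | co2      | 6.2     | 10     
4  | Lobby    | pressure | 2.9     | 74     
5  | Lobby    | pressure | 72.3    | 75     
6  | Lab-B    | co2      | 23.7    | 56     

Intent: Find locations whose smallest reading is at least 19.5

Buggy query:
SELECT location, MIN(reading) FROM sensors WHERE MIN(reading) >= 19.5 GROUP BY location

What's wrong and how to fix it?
Bug: MIN() in WHERE is a misuse of aggregate

Fix: Replace WHERE with HAVING after the GROUP BY

Corrected query:
SELECT location, MIN(reading) FROM sensors GROUP BY location HAVING MIN(reading) >= 19.5

Result:
location | MIN(reading)
---------+-------------
Lab-B    | 23.7        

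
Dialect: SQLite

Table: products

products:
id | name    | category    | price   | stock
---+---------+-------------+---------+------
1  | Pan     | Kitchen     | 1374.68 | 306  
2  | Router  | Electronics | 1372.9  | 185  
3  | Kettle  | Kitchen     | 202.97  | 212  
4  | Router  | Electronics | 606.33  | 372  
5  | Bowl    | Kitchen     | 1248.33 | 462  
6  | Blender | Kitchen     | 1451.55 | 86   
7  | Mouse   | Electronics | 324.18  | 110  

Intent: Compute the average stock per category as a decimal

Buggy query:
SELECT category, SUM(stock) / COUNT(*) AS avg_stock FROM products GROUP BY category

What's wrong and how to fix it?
Bug: SUM(stock) and COUNT(*) are both integers; the division truncates the fractional part

Fix: Cast one side to REAL so the division keeps the fractional part

Corrected query:
SELECT category, SUM(stock) * 1.0 / COUNT(*) AS avg_stock FROM products GROUP BY category

Result:
category    | avg_stock 
------------+-----------
Electronics | 222.333333
Kitchen     | 266.5     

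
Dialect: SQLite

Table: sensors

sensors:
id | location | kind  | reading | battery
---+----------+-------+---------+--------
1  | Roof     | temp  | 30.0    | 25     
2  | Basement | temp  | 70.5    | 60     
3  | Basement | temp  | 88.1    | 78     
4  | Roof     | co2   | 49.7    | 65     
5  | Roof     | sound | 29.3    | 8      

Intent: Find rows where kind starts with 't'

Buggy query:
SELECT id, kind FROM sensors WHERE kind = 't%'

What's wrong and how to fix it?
Bug: '=' compares the literal string including the % character; pattern matching needs LIKE

Fix: Replace '=' with LIKE so 't%' is treated as a pattern

Corrected query:
SELECT id, kind FROM sensors WHERE kind LIKE 't%'

Result:
id | kind
---+-----
1  | temp
2  | temp
3  | temp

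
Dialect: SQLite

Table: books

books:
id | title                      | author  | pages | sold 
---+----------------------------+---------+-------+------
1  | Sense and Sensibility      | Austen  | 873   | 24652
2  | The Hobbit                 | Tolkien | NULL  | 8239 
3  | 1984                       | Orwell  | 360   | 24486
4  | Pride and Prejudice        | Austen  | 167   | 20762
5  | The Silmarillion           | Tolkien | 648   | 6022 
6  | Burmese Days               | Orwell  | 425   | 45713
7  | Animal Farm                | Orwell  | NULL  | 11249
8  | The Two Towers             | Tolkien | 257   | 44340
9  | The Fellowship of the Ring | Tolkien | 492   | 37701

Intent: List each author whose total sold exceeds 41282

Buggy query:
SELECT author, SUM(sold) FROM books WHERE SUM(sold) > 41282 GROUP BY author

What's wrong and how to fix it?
Bug: SUM(sold) is an aggregate, but WHERE filters rows before aggregation

Fix: Move the aggregate condition to a HAVING clause

Corrected query:
SELECT author, SUM(sold) FROM books GROUP BY author HAVING SUM(sold) > 41282

Result:
author  | SUM(sold)
--------+----------
Austen  | 45414    
Orwell  | 81448    
Tolkien | 96302    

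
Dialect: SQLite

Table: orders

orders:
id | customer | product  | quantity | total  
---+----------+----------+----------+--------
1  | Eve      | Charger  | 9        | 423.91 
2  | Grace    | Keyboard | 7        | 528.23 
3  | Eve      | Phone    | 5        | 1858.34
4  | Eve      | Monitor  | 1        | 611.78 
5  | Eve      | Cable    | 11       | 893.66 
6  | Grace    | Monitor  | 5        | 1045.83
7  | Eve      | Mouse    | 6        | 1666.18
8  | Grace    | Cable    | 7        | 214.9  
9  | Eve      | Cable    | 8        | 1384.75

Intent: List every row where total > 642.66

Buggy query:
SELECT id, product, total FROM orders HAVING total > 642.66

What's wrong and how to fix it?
Bug: This is a non-aggregate query (no GROUP BY, no aggregates), so in SQLite the HAVING clause is invalid here; a row-level condition belongs in WHERE

Fix: Replace HAVING with WHERE since the condition applies to individual rows

Corrected query:
SELECT id, product, total FROM orders WHERE total > 642.66

Result:
id | product | total  
---+---------+--------
3  | Phone   | 1858.34
5  | Cable   | 893.66 
6  | Monitor | 1045.83
7  | Mouse   | 1666.18
9  | Cable   | 1384.75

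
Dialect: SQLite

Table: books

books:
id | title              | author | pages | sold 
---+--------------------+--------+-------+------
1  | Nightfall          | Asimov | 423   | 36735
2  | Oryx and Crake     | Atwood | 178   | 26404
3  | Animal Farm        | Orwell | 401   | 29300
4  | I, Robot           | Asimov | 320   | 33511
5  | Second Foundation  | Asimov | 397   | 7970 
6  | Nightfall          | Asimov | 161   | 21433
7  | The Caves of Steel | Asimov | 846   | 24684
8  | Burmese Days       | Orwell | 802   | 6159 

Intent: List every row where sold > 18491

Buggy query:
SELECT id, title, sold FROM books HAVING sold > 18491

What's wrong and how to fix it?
Bug: This is a non-aggregate query (no GROUP BY, no aggregates), so in SQLite the HAVING clause is invalid here; a row-level condition belongs in WHERE

Fix: Use WHERE for row-level filtering

Corrected query:
SELECT id, title, sold FROM books WHERE sold > 18491

Result:
id | title              | sold 
---+--------------------+------
1  | Nightfall          | 36735
2  | Oryx and Crake     | 26404
3  | Animal Farm        | 29300
4  | I, Robot           | 33511
6  | Nightfall          | 21433
7  | The Caves of Steel | 24684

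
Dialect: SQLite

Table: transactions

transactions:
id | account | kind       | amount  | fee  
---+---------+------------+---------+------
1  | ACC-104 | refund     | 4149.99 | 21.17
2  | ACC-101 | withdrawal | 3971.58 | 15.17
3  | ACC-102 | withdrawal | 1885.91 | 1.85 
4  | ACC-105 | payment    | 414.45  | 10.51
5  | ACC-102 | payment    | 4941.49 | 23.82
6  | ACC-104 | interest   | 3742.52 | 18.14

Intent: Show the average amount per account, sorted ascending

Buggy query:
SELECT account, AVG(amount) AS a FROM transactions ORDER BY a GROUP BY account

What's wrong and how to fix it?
Bug: ORDER BY appears before GROUP BY; SQL clause order requires GROUP BY first

Fix: Move ORDER BY to the end, after GROUP BY

Corrected query:
SELECT account, AVG(amount) AS a FROM transactions GROUP BY account ORDER BY a

Result:
account | a       
--------+---------
ACC-105 | 414.45  
ACC-102 | 3413.7  
ACC-104 | 3946.255
ACC-101 | 3971.58 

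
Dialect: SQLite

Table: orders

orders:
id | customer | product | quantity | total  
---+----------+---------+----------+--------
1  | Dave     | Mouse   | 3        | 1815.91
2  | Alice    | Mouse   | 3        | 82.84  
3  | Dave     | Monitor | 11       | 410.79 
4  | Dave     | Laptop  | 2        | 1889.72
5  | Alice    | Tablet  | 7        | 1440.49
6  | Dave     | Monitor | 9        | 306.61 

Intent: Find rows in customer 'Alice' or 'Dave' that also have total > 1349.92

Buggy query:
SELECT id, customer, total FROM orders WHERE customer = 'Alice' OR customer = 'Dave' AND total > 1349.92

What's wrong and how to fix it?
Bug: AND binds tighter than OR, so this parses as customer = 'Alice' OR (customer = 'Dave' AND total > 1349.92)

Fix: Add parentheses around the OR so the AND applies to both alternatives

Corrected query:
SELECT id, customer, total FROM orders WHERE (customer = 'Alice' OR customer = 'Dave') AND total > 1349.92

Result:
id | customer | total  
---+----------+--------
1  | Dave     | 1815.91
4  | Dave     | 1889.72
5  | Alice    | 1440.49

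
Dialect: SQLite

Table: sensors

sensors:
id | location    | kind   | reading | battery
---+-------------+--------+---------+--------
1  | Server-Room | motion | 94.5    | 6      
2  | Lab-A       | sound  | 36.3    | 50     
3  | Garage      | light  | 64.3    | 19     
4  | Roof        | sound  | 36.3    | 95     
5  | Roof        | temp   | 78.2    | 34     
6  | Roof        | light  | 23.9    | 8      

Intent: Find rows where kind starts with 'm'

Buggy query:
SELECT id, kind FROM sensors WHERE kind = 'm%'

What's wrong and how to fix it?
Bug: '=' compares the literal string including the % character; pattern matching needs LIKE

Fix: Replace '=' with LIKE so 'm%' is treated as a pattern

Corrected query:
SELECT id, kind FROM sensors WHERE kind LIKE 'm%'

Result:
id | kind  
---+-------
1  | motion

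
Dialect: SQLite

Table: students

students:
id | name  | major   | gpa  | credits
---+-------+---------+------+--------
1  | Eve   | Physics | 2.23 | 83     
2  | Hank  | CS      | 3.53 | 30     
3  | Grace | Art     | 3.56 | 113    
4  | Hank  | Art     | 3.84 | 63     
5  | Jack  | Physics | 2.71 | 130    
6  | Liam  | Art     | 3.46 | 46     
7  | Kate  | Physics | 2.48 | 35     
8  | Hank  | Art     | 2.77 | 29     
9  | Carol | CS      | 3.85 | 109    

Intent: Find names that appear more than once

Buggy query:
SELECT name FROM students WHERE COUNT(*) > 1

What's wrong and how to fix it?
Bug: COUNT(*) is an aggregate and cannot be used in WHERE

Fix: GROUP BY name, then filter groups with HAVING COUNT(*) > 1

Corrected query:
SELECT name FROM students GROUP BY name HAVING COUNT(*) > 1

Result:
name
----
Hank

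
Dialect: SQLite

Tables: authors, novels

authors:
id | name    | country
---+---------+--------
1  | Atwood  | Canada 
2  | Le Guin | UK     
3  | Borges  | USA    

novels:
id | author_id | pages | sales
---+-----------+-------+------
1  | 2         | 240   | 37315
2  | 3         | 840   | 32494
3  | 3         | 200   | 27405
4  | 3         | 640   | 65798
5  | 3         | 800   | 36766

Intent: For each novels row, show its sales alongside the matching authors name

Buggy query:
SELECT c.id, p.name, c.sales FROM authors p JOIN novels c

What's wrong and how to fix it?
Bug: JOIN with no ON clause produces a cartesian product; every novels row pairs with every authors row

Fix: Specify the join condition linking the foreign key to the parent id

Corrected query:
SELECT c.id, p.name, c.sales FROM authors p JOIN novels c ON c.author_id = p.id

Result:
id | name    | sales
---+---------+------
1  | Le Guin | 37315
2  | Borges  | 32494
3  | Borges  | 27405
4  | Borges  | 65798
5  | Borges  | 36766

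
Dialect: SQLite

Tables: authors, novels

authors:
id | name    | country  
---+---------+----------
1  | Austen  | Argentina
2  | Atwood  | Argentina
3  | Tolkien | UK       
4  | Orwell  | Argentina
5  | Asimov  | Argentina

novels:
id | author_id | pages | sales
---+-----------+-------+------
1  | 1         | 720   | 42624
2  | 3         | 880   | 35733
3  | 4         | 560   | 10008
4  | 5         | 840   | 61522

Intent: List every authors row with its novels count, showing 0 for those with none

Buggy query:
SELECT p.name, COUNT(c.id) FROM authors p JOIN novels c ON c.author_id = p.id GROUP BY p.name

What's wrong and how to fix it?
Bug: INNER JOIN drops authors rows that have no matching novels rows

Fix: Switch to LEFT JOIN to retain unmatched parent rows

Corrected query:
SELECT p.name, COUNT(c.id) FROM authors p LEFT JOIN novels c ON c.author_id = p.id GROUP BY p.name

Result:
name    | COUNT(c.id)
--------+------------
Asimov  | 1          
Atwood  | 0          
Austen  | 1          
Orwell  | 1          
Tolkien | 1          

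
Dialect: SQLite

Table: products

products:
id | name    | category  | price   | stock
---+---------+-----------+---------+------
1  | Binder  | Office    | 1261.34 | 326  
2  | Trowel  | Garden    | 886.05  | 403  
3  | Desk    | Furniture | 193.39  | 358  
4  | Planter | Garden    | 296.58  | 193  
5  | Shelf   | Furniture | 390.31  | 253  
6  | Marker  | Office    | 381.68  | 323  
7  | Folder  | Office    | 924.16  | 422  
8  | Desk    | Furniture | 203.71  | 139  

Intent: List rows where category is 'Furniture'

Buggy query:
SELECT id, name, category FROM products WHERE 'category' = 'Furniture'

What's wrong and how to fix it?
Bug: Single quotes denote string literals in SQL; the column name is being compared as a constant string

Fix: Reference the column as category without single quotes

Corrected query:
SELECT id, name, category FROM products WHERE category = 'Furniture'

Result:
id | name  | category 
---+-------+----------
3  | Desk  | Furniture
5  | Shelf | Furniture
8  | Desk  | Furniture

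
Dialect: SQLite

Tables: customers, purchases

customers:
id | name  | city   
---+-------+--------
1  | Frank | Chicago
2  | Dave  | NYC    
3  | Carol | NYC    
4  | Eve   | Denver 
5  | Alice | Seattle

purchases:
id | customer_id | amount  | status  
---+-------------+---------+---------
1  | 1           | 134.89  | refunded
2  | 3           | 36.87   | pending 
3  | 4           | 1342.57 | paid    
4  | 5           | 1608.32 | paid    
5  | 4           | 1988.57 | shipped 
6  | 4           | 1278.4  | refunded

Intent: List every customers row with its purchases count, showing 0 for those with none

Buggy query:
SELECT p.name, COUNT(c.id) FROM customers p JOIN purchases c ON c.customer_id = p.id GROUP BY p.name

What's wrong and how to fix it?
Bug: An inner join excludes parents with zero children

Fix: Switch to LEFT JOIN to retain unmatched parent rows

Corrected query:
SELECT p.name, COUNT(c.id) FROM customers p LEFT JOIN purchases c ON c.customer_id = p.id GROUP BY p.name

Result:
name  | COUNT(c.id)
------+------------
Alice | 1          
Carol | 1          
Dave  | 0          
Eve   | 3          
Frank | 1          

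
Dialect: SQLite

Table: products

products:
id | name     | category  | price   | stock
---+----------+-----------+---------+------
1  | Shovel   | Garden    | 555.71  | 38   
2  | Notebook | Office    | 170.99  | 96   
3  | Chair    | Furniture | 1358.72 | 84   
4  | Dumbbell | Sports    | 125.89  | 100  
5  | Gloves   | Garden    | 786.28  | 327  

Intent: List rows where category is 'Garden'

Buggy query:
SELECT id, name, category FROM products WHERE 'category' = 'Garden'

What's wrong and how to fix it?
Bug: Single quotes denote string literals in SQL; the column name is being compared as a constant string

Fix: Reference the column as category without single quotes

Corrected query:
SELECT id, name, category FROM products WHERE category = 'Garden'

Result:
id | name   | category
---+--------+---------
1  | Shovel | Garden  
5  | Gloves | Garden  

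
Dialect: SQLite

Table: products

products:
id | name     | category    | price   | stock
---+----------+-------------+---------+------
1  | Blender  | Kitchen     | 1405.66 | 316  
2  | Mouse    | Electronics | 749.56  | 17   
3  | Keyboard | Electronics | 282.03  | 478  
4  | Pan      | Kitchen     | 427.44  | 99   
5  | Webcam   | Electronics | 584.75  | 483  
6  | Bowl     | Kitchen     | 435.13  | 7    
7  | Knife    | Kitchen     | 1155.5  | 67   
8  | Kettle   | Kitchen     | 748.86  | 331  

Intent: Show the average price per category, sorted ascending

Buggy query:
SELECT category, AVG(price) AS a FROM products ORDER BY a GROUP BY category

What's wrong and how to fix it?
Bug: GROUP BY must precede ORDER BY

Fix: Reorder: SELECT … FROM … GROUP BY … ORDER BY …

Corrected query:
SELECT category, AVG(price) AS a FROM products GROUP BY category ORDER BY a

Result:
category    | a      
------------+--------
Electronics | 538.78 
Kitchen     | 834.518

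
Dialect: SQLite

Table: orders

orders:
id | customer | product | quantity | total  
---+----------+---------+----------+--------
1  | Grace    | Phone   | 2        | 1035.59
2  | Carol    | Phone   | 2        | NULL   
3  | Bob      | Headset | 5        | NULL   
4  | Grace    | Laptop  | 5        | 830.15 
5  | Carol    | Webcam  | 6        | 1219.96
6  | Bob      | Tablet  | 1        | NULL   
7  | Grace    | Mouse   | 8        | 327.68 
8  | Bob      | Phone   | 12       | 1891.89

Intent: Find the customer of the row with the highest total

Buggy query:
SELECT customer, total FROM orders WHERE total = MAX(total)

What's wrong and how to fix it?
Bug: MAX(total) is an aggregate and cannot be used directly in WHERE

Fix: Use a subquery: WHERE total = (SELECT MAX(total) FROM orders)

Corrected query:
SELECT customer, total FROM orders WHERE total = (SELECT MAX(total) FROM orders)

Result:
customer | total  
---------+--------
Bob      | 1891.89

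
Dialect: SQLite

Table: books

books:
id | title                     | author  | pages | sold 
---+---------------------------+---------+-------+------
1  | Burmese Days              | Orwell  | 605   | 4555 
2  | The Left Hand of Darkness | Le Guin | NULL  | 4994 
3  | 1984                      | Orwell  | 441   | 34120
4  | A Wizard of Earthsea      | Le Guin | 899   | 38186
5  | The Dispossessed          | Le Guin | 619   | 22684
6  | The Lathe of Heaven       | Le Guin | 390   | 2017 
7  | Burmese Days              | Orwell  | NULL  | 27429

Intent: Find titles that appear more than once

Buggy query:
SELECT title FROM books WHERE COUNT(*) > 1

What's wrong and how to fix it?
Bug: WHERE can't reference COUNT(*); aggregates are computed after WHERE

Fix: Group first, then use HAVING for the count condition

Corrected query:
SELECT title FROM books GROUP BY title HAVING COUNT(*) > 1

Result:
title       
------------
Burmese Days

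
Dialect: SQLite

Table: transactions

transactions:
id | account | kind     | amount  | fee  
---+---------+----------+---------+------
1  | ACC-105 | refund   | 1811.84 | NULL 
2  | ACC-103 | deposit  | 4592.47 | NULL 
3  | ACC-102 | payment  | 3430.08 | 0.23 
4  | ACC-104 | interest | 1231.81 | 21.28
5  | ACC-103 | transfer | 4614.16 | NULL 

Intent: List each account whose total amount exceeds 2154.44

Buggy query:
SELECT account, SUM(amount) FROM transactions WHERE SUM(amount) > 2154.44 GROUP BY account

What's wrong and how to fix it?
Bug: WHERE runs before GROUP BY, so aggregates aren't available there

Fix: Move the aggregate condition to a HAVING clause

Corrected query:
SELECT account, SUM(amount) FROM transactions GROUP BY account HAVING SUM(amount) > 2154.44

Result:
account | SUM(amount)
--------+------------
ACC-102 | 3430.08    
ACC-103 | 9206.63    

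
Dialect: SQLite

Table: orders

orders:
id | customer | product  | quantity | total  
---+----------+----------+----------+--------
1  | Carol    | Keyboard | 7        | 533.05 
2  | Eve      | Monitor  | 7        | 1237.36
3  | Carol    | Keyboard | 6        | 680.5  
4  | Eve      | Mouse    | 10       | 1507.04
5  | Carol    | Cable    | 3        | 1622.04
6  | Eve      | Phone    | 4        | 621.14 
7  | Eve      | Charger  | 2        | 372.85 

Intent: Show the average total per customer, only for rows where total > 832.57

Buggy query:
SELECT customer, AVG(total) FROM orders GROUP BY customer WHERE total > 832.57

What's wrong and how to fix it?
Bug: WHERE cannot follow GROUP BY

Fix: Place WHERE between FROM and GROUP BY

Corrected query:
SELECT customer, AVG(total) FROM orders WHERE total > 832.57 GROUP BY customer

Result:
customer | AVG(total)
---------+-----------
Carol    | 1622.04   
Eve      | 1372.2    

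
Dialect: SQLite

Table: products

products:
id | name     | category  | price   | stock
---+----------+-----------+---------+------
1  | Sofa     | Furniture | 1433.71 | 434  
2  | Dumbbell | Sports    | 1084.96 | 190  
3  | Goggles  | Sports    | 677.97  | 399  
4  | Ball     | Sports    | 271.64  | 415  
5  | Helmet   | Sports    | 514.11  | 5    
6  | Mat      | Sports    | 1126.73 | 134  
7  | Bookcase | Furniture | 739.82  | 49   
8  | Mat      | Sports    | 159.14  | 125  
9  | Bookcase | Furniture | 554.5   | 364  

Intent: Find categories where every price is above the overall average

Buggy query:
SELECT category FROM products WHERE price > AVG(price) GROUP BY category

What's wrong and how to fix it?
Bug: WHERE evaluates per row before aggregation, so AVG() is unavailable

Fix: Compute the overall average in a scalar subquery and compare each group's MIN against it in HAVING

Corrected query:
SELECT category FROM products GROUP BY category HAVING MIN(price) > (SELECT AVG(price) FROM products)

Result:
(no rows)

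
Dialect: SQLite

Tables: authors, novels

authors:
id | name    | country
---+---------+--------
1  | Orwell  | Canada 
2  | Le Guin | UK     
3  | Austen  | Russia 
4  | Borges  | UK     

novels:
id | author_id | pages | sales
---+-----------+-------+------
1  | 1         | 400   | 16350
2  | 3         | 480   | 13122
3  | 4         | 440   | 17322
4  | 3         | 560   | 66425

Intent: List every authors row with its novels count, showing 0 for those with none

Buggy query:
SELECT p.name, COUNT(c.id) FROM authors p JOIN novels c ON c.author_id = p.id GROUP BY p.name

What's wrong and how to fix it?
Bug: INNER JOIN drops authors rows that have no matching novels rows

Fix: Switch to LEFT JOIN to retain unmatched parent rows

Corrected query:
SELECT p.name, COUNT(c.id) FROM authors p LEFT JOIN novels c ON c.author_id = p.id GROUP BY p.name

Result:
name    | COUNT(c.id)
--------+------------
Austen  | 2          
Borges  | 1          
Le Guin | 0          
Orwell  | 1          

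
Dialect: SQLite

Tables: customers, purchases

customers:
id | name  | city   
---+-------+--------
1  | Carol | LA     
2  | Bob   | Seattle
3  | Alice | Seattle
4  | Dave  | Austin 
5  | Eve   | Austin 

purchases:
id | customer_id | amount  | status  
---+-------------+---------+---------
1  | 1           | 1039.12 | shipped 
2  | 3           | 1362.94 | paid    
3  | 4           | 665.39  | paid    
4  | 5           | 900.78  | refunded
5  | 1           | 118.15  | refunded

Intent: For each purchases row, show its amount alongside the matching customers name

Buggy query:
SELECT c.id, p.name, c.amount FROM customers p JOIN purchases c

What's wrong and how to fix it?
Bug: Missing join condition: each purchases row is matched to all customers rows instead of just its own

Fix: Add ON c.customer_id = p.id to the JOIN

Corrected query:
SELECT c.id, p.name, c.amount FROM customers p JOIN purchases c ON c.customer_id = p.id

Result:
id | name  | amount 
---+-------+--------
1  | Carol | 1039.12
2  | Alice | 1362.94
3  | Dave  | 665.39 
4  | Eve   | 900.78 
5  | Carol | 118.15 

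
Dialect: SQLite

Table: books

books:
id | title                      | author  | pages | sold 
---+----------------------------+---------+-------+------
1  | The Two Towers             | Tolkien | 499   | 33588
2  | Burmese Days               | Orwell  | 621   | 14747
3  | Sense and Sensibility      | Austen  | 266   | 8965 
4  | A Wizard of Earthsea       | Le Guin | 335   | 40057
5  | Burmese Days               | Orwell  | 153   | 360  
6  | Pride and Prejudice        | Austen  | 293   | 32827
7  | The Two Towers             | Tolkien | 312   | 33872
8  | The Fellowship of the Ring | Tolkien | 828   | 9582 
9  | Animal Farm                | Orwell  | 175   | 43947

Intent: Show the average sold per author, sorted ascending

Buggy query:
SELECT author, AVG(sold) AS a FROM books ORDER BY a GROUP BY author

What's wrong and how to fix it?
Bug: GROUP BY must precede ORDER BY

Fix: Reorder: SELECT … FROM … GROUP BY … ORDER BY …

Corrected query:
SELECT author, AVG(sold) AS a FROM books GROUP BY author ORDER BY a

Result:
author  | a           
--------+-------------
Orwell  | 19684.666667
Austen  | 20896       
Tolkien | 25680.666667
Le Guin | 40057       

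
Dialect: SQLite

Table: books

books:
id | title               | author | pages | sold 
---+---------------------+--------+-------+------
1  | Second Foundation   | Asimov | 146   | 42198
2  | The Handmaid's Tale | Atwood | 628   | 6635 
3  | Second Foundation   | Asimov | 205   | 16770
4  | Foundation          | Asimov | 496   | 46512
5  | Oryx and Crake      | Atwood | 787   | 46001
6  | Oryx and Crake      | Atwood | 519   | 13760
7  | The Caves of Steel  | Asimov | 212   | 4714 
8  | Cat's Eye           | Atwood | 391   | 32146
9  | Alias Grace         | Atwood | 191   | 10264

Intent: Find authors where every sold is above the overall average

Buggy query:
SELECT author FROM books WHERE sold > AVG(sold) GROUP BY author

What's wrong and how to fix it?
Bug: AVG() is an aggregate; it can't sit directly in WHERE

Fix: Compute the overall average in a scalar subquery and compare each group's MIN against it in HAVING

Corrected query:
SELECT author FROM books GROUP BY author HAVING MIN(sold) > (SELECT AVG(sold) FROM books)

Result:
(no rows)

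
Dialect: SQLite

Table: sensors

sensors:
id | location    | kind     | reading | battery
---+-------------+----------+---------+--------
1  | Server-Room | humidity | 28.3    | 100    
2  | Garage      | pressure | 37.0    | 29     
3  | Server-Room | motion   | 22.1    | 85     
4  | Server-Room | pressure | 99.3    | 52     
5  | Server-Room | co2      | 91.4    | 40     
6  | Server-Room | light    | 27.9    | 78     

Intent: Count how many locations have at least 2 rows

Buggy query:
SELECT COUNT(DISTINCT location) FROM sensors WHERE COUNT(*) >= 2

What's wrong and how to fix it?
Bug: WHERE filters individual rows, not groups, so a group-level COUNT is invalid there

Fix: Use a subquery that GROUPs and filters with HAVING, then count its rows

Corrected query:
SELECT COUNT(*) FROM (SELECT location FROM sensors GROUP BY location HAVING COUNT(*) >= 2)

Result:
COUNT(*)
--------
1       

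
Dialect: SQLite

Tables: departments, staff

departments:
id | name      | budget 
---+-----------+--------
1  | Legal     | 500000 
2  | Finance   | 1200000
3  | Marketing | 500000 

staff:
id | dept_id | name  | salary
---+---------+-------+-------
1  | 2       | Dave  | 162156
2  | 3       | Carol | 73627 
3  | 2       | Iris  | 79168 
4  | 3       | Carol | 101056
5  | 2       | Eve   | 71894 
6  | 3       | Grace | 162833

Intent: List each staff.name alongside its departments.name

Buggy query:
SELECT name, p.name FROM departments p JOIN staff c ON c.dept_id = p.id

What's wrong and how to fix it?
Bug: Both tables have a 'name' column; the unqualified reference is ambiguous

Fix: Prefix ambiguous columns with the table alias

Corrected query:
SELECT c.name, p.name FROM departments p JOIN staff c ON c.dept_id = p.id

Result:
name  | name     
------+----------
Dave  | Finance  
Carol | Marketing
Iris  | Finance  
Carol | Marketing
Eve   | Finance  
Grace | Marketing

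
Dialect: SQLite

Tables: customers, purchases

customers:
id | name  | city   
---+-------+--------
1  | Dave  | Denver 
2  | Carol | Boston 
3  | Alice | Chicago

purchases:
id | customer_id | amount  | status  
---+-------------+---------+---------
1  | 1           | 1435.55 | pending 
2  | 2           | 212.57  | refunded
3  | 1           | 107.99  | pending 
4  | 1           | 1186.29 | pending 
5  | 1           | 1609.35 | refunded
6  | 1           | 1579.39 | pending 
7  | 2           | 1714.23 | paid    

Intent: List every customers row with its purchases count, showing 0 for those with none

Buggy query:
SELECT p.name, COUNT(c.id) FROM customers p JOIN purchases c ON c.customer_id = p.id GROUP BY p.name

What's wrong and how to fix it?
Bug: An inner join excludes parents with zero children

Fix: Switch to LEFT JOIN to retain unmatched parent rows

Corrected query:
SELECT p.name, COUNT(c.id) FROM customers p LEFT JOIN purchases c ON c.customer_id = p.id GROUP BY p.name

Result:
name  | COUNT(c.id)
------+------------
Alice | 0          
Carol | 2          
Dave  | 5          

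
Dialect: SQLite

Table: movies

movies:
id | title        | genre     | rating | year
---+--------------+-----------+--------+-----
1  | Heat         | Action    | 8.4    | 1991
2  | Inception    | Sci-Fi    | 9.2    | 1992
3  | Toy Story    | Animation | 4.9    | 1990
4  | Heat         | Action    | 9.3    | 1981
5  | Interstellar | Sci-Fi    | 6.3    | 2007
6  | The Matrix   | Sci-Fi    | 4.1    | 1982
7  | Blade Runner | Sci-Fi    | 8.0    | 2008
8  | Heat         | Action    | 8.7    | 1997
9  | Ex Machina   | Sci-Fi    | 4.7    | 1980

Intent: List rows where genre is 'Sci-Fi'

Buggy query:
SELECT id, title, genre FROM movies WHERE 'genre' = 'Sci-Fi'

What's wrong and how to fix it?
Bug: Single quotes denote string literals in SQL; the column name is being compared as a constant string

Fix: Remove the quotes around the column name (or use double quotes for an identifier)

Corrected query:
SELECT id, title, genre FROM movies WHERE genre = 'Sci-Fi'

Result:
id | title        | genre 
---+--------------+-------
2  | Inception    | Sci-Fi
5  | Interstellar | Sci-Fi
6  | The Matrix   | Sci-Fi
7  | Blade Runner | Sci-Fi
9  | Ex Machina   | Sci-Fi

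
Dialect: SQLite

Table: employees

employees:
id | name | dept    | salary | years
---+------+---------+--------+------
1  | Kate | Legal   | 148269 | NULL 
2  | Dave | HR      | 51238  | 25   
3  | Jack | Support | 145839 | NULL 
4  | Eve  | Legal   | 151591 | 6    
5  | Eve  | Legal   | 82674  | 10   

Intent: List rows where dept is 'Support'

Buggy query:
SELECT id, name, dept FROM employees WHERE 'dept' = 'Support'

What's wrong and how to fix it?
Bug: 'dept' in single quotes is a string literal, not the column; the comparison is literal-vs-literal and never true

Fix: Remove the quotes around the column name (or use double quotes for an identifier)

Corrected query:
SELECT id, name, dept FROM employees WHERE dept = 'Support'

Result:
id | name | dept   
---+------+--------
3  | Jack | Support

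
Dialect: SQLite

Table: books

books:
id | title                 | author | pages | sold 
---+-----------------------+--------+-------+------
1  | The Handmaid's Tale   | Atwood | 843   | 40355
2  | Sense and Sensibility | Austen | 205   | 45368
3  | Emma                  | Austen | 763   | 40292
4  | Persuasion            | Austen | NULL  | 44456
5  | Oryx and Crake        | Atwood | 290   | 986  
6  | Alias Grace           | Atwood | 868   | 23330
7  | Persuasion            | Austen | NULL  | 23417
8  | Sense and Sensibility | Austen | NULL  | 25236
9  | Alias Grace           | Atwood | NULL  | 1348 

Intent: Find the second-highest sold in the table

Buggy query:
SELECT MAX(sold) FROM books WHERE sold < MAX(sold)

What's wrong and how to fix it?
Bug: The inner MAX is an aggregate inside WHERE, which is not allowed

Fix: Put the inner MAX in a scalar subquery

Corrected query:
SELECT MAX(sold) FROM books WHERE sold < (SELECT MAX(sold) FROM books)

Result:
MAX(sold)
---------
44456    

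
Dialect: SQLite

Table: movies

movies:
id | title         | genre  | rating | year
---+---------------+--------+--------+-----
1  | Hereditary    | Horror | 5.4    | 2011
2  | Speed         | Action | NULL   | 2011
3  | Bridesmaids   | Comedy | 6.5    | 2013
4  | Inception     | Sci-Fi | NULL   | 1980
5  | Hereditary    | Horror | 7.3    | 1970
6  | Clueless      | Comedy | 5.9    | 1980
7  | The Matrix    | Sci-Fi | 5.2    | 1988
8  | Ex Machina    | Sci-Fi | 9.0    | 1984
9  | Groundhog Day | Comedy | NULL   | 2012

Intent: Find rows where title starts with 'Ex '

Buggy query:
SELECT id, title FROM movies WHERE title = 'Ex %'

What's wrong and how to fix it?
Bug: Wildcards only work with LIKE; '=' treats '%' as a literal character

Fix: Replace '=' with LIKE so 'Ex %' is treated as a pattern

Corrected query:
SELECT id, title FROM movies WHERE title LIKE 'Ex %'

Result:
id | title     
---+-----------
8  | Ex Machina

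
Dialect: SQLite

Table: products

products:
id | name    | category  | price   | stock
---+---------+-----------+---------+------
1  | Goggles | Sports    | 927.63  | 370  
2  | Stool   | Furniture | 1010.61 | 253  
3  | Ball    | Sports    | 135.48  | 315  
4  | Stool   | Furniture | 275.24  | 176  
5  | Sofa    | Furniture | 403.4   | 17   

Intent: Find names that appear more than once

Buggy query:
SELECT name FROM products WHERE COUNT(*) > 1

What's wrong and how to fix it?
Bug: WHERE can't reference COUNT(*); aggregates are computed after WHERE

Fix: Group first, then use HAVING for the count condition

Corrected query:
SELECT name FROM products GROUP BY name HAVING COUNT(*) > 1

Result:
name 
-----
Stool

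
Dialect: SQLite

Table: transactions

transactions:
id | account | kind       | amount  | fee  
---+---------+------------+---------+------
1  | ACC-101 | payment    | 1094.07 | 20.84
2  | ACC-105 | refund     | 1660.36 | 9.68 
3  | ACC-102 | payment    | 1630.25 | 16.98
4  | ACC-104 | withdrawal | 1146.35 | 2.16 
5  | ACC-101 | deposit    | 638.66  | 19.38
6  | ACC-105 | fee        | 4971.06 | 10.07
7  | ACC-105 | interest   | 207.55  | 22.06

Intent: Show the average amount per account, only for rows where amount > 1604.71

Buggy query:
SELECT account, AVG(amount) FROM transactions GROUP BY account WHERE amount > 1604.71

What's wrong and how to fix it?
Bug: WHERE cannot follow GROUP BY

Fix: Place WHERE between FROM and GROUP BY

Corrected query:
SELECT account, AVG(amount) FROM transactions WHERE amount > 1604.71 GROUP BY account

Result:
account | AVG(amount)
--------+------------
ACC-102 | 1630.25    
ACC-105 | 3315.71    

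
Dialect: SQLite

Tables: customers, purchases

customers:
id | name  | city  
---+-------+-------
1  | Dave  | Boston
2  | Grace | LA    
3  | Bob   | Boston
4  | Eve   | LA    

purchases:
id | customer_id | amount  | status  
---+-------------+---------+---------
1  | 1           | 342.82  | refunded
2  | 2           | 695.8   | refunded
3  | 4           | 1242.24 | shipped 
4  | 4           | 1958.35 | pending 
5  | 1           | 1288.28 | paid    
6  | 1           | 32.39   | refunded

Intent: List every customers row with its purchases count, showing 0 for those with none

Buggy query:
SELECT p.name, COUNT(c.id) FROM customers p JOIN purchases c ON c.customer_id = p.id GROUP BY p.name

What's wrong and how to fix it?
Bug: INNER JOIN drops customers rows that have no matching purchases rows

Fix: Switch to LEFT JOIN to retain unmatched parent rows

Corrected query:
SELECT p.name, COUNT(c.id) FROM customers p LEFT JOIN purchases c ON c.customer_id = p.id GROUP BY p.name

Result:
name  | COUNT(c.id)
------+------------
Bob   | 0          
Dave  | 3          
Eve   | 2          
Grace | 1          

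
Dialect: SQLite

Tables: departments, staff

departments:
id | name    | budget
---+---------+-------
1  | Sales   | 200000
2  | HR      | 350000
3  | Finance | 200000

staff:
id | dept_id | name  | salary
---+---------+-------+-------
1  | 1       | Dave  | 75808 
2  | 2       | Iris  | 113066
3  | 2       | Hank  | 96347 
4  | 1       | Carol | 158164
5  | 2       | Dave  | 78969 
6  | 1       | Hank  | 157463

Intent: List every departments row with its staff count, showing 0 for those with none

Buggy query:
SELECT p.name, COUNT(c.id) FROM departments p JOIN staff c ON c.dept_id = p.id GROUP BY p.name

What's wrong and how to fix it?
Bug: An inner join excludes parents with zero children

Fix: Switch to LEFT JOIN to retain unmatched parent rows

Corrected query:
SELECT p.name, COUNT(c.id) FROM departments p LEFT JOIN staff c ON c.dept_id = p.id GROUP BY p.name

Result:
name    | COUNT(c.id)
--------+------------
Finance | 0          
HR      | 3          
Sales   | 3          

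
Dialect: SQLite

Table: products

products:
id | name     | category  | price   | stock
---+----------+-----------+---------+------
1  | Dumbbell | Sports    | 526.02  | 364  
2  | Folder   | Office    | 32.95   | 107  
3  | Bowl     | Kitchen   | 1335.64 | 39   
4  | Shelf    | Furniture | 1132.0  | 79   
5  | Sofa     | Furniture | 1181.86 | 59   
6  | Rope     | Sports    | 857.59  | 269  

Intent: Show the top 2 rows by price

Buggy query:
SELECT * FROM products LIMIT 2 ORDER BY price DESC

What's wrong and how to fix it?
Bug: LIMIT must come after ORDER BY

Fix: Sort with ORDER BY, then apply LIMIT

Corrected query:
SELECT * FROM products ORDER BY price DESC LIMIT 2

Result:
id | name | category  | price   | stock
---+------+-----------+---------+------
3  | Bowl | Kitchen   | 1335.64 | 39   
5  | Sofa | Furniture | 1181.86 | 59   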